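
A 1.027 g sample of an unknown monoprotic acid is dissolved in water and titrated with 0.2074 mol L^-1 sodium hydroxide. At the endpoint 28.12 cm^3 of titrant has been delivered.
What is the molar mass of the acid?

176.1 g/mol

n(NaOH) = 0.02812 L × 0.2074 mol/L = 5.832 × 10^-3 mol
n(HA) = 5.832 × 10^-3 mol (1:1 ratio)
M = m / n = 1.027 g / 5.832 × 10^-3 mol = 176.1 g/mol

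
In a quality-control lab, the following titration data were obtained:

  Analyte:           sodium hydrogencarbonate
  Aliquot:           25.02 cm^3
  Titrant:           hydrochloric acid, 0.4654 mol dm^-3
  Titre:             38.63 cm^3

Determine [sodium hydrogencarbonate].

NaHCO3 + HCl → NaCl + H2O + CO2
n(HCl) = 0.03863 L × 0.4654 mol/L = 0.01798 mol
n(NaHCO3) = 0.01798 mol (1:1 mole ratio)
[NaHCO3] = 0.01798 mol / 0.02502 L = 0.7186 mol/L

0.7186 mol/L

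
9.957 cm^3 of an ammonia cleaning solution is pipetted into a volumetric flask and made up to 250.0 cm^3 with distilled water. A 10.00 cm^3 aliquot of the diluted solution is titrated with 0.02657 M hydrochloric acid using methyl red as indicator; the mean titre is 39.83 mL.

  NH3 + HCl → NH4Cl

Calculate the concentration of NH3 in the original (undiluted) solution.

2.657 M

n(HCl) = 0.03983 × 0.02657 = 1.058 × 10^-3 mol
n(NH3) in the aliquot = 1.058 × 10^-3 mol (1:1 ratio)
[NH3]_dilute = 1.058 × 10^-3 / 0.01000 = 0.1058 mol/L
Dilution factor = 250.0 / 9.957 = 25.11
[NH3]_stock = 0.1058 × 25.11 = 2.657 mol/L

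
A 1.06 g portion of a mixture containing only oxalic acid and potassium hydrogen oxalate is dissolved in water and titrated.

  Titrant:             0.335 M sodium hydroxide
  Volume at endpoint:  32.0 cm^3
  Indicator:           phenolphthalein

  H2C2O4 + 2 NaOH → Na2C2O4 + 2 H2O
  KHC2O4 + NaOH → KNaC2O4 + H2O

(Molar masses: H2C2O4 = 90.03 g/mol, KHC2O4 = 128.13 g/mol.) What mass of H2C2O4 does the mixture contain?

0.170 g

n(NaOH) = 0.0320 × 0.335 = 0.0107 mol
Let x = n(H2C2O4), y = n(KHC2O4).
Titrant: 2x + 1y = 0.0107;  mass: 90.03x + 128.13y = 1.06
Solving, x = 1.89 × 10^-3 mol, y = 6.95 × 10^-3 mol
mass of H2C2O4 = 1.89 × 10^-3 × 90.03 = 0.170 g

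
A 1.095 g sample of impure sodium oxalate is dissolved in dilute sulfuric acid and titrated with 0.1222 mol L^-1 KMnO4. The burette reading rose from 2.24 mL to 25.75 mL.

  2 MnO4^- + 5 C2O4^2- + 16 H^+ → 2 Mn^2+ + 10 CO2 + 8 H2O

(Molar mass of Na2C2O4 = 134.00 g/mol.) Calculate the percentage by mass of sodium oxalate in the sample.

n(KMnO4) = 0.02351 L × 0.1222 mol/L = 2.873 × 10^-3 mol
From the 5:2 ratio, n(Na2C2O4) = 5/2 × 2.873 × 10^-3 = 7.182 × 10^-3 mol
mass of Na2C2O4 = 7.182 × 10^-3 × 134.00 g/mol = 0.9624 g
% Na2C2O4 = 0.9624 / 1.095 × 100 = 87.89 %

87.89 %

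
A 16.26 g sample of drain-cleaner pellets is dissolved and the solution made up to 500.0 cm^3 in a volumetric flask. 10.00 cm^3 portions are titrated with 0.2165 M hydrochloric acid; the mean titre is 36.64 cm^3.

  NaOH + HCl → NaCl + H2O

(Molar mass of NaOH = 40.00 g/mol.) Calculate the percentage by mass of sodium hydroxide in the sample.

97.57 %

n(HCl) per titration = 0.03664 × 0.2165 = 7.933 × 10^-3 mol
n(NaOH) in each aliquot = 7.933 × 10^-3 mol (1:1 ratio)
n(NaOH) in the whole flask = 7.933 × 10^-3 × 500.0/10.00 = 0.3966 mol
mass of NaOH = 0.3966 × 40.00 = 15.87 g
% NaOH = 15.87 / 16.26 × 100 = 97.57 %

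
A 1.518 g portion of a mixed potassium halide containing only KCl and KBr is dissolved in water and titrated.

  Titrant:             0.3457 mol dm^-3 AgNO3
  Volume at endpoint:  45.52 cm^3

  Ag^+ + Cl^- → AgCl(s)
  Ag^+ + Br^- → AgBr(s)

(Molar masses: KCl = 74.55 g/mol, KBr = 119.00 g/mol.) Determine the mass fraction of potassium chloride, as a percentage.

39.18 %

n(AgNO3) = 0.04552 × 0.3457 = 0.01574 mol
Let x = n(KCl), y = n(KBr).
Titrant: 1x + 1y = 0.01574;  mass: 74.55x + 119.00y = 1.518
Solving, x = 7.978 × 10^-3 mol, y = 7.758 × 10^-3 mol
mass of KCl = 7.978 × 10^-3 × 74.55 = 0.5947 g
% KCl = 0.5947 / 1.518 × 100 = 39.18 %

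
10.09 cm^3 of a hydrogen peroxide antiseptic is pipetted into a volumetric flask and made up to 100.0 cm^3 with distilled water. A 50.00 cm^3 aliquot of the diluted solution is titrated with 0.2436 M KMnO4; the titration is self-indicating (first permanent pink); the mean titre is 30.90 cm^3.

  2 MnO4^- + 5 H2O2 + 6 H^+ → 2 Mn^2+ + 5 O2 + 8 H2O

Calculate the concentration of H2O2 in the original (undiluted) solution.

3.730 M

n(KMnO4) = 0.03090 × 0.2436 = 7.527 × 10^-3 mol
From the 5:2 ratio, n(H2O2) in the aliquot = 5/2 × 7.527 × 10^-3 = 0.01882 mol
[H2O2]_dilute = 0.01882 / 0.05000 = 0.3764 mol/L
Dilution factor = 100.0 / 10.09 = 9.911
[H2O2]_stock = 0.3764 × 9.911 = 3.730 mol/L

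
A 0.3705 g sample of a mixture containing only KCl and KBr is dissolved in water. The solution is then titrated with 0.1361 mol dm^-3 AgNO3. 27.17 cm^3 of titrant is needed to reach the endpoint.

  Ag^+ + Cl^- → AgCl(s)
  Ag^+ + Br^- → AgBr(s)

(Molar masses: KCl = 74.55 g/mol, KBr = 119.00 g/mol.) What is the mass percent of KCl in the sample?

n(AgNO3) = 0.02717 × 0.1361 = 3.698 × 10^-3 mol
Let x = n(KCl), y = n(KBr).
Titrant: 1x + 1y = 3.698 × 10^-3;  mass: 74.55x + 119.00y = 0.3705
Solving, x = 1.565 × 10^-3 mol, y = 2.133 × 10^-3 mol
mass of KCl = 1.565 × 10^-3 × 74.55 = 0.1166 g
% KCl = 0.1166 / 0.3705 × 100 = 31.48 %

31.48 %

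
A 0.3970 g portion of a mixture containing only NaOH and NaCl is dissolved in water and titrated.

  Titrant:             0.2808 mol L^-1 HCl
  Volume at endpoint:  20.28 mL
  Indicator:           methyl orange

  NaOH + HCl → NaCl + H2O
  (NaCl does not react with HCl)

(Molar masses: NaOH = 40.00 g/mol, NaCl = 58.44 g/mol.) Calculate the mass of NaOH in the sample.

0.2278 g

n(HCl) = 0.02028 × 0.2808 = 5.695 × 10^-3 mol
Let x = n(NaOH), y = n(NaCl).
Titrant: 1x = 5.695 × 10^-3;  mass: 40.00x + 58.44y = 0.3970
Solving, x = 5.695 × 10^-3 mol, y = 2.896 × 10^-3 mol
mass of NaOH = 5.695 × 10^-3 × 40.00 = 0.2278 g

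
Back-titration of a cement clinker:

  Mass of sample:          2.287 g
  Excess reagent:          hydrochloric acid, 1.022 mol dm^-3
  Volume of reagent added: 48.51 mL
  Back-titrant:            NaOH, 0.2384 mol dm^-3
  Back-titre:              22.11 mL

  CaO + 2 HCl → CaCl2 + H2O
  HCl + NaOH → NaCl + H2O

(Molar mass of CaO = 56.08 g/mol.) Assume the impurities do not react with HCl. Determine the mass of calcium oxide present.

n(HCl) added = 0.04851 × 1.022 = 0.04958 mol
n(NaOH) used in back-titration = 0.02211 × 0.2384 = 5.271 × 10^-3 mol
n(HCl) left over = 5.271 × 10^-3 mol (1:1 ratio)
n(HCl) consumed by analyte = 0.04958 − 5.271 × 10^-3 = 0.04431 mol
From the 1:2 ratio, n(CaO) = 1/2 × 0.04431 = 0.02215 mol
mass of CaO = 0.02215 × 56.08 = 1.242 g

1.242 g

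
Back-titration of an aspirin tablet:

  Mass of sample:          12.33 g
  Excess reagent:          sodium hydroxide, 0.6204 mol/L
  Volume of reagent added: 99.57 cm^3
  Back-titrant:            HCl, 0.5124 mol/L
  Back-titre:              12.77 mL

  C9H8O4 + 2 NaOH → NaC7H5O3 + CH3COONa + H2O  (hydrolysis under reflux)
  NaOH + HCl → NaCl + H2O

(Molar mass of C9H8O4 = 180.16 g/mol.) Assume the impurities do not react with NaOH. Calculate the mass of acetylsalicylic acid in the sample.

n(NaOH) added = 0.09957 × 0.6204 = 0.06177 mol
n(HCl) used in back-titration = 0.01277 × 0.5124 = 6.543 × 10^-3 mol
n(NaOH) left over = 6.543 × 10^-3 mol (1:1 ratio)
n(NaOH) consumed by analyte = 0.06177 − 6.543 × 10^-3 = 0.05523 mol
From the 1:2 ratio, n(C9H8O4) = 1/2 × 0.05523 = 0.02761 mol
mass of C9H8O4 = 0.02761 × 180.16 = 4.975 g

4.975 g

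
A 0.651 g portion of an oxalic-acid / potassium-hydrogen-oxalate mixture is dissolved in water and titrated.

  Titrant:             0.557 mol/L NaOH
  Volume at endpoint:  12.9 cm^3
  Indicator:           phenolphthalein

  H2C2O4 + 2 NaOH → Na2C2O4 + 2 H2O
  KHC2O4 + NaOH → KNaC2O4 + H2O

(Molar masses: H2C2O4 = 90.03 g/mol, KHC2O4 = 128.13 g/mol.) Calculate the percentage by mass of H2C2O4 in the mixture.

n(NaOH) = 0.0129 × 0.557 = 7.19 × 10^-3 mol
Let x = n(H2C2O4), y = n(KHC2O4).
Titrant: 2x + 1y = 7.19 × 10^-3;  mass: 90.03x + 128.13y = 0.651
Solving, x = 1.62 × 10^-3 mol, y = 3.94 × 10^-3 mol
mass of H2C2O4 = 1.62 × 10^-3 × 90.03 = 0.146 g
% H2C2O4 = 0.146 / 0.651 × 100 = 22.4 %

22.4 %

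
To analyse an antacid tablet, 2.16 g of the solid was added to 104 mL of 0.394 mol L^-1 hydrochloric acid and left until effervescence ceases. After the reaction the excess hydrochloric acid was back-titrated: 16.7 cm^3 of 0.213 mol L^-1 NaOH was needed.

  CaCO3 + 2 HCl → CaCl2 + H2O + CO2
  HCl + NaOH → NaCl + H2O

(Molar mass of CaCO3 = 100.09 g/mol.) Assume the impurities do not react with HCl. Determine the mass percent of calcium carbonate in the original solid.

86.7 %

n(HCl) added = 0.104 × 0.394 = 0.0410 mol
n(NaOH) used in back-titration = 0.0167 × 0.213 = 3.56 × 10^-3 mol
n(HCl) left over = 3.56 × 10^-3 mol (1:1 ratio)
n(HCl) consumed by analyte = 0.0410 − 3.56 × 10^-3 = 0.0374 mol
From the 1:2 ratio, n(CaCO3) = 1/2 × 0.0374 = 0.0187 mol
mass of CaCO3 = 0.0187 × 100.09 = 1.87 g
% CaCO3 = 1.87 / 2.16 × 100 = 86.7 %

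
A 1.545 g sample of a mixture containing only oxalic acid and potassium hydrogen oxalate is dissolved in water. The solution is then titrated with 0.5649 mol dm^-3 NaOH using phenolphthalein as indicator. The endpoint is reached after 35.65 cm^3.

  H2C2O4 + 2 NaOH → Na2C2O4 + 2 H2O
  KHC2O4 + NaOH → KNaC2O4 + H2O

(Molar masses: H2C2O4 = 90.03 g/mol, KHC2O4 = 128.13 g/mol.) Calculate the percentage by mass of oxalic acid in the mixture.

n(NaOH) = 0.03565 × 0.5649 = 0.02014 mol
Let x = n(H2C2O4), y = n(KHC2O4).
Titrant: 2x + 1y = 0.02014;  mass: 90.03x + 128.13y = 1.545
Solving, x = 6.229 × 10^-3 mol, y = 7.682 × 10^-3 mol
mass of H2C2O4 = 6.229 × 10^-3 × 90.03 = 0.5608 g
% H2C2O4 = 0.5608 / 1.545 × 100 = 36.29 %

36.29 %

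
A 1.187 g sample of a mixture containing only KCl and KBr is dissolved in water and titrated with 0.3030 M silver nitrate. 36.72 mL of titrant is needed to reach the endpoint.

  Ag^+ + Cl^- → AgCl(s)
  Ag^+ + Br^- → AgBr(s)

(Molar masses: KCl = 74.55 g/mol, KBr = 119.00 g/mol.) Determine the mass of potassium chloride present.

0.2298 g

n(AgNO3) = 0.03672 × 0.3030 = 0.01113 mol
Let x = n(KCl), y = n(KBr).
Titrant: 1x + 1y = 0.01113;  mass: 74.55x + 119.00y = 1.187
Solving, x = 3.082 × 10^-3 mol, y = 8.044 × 10^-3 mol
mass of KCl = 3.082 × 10^-3 × 74.55 = 0.2298 g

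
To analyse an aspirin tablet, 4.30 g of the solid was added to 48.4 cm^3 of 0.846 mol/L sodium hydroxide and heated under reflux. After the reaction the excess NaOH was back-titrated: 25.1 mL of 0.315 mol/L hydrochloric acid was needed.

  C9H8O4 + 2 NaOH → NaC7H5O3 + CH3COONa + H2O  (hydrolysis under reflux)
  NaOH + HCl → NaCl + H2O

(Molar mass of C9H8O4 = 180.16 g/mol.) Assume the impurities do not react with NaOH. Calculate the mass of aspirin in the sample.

2.98 g

n(NaOH) added = 0.0484 × 0.846 = 0.0409 mol
n(HCl) used in back-titration = 0.0251 × 0.315 = 7.91 × 10^-3 mol
n(NaOH) left over = 7.91 × 10^-3 mol (1:1 ratio)
n(NaOH) consumed by analyte = 0.0409 − 7.91 × 10^-3 = 0.0330 mol
From the 1:2 ratio, n(C9H8O4) = 1/2 × 0.0330 = 0.0165 mol
mass of C9H8O4 = 0.0165 × 180.16 = 2.98 g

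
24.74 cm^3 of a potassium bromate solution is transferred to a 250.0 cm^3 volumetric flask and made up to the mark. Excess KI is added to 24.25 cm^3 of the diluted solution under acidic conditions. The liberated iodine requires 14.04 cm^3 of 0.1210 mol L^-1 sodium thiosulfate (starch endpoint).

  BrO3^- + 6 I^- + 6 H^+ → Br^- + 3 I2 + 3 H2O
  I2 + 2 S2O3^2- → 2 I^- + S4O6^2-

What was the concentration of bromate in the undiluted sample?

0.1180 mol/L

n(S2O3^2-) = 0.01404 × 0.1210 = 1.699 × 10^-3 mol
n(I2) = n(S2O3^2-)/2 = 8.494 × 10^-4 mol
From the 1:3 ratio, n(BrO3^-) in the aliquot = 1/3 × 8.494 × 10^-4 = 2.831 × 10^-4 mol
[BrO3^-]_dilute = 2.831 × 10^-4 / 0.02425 = 0.01168 mol/L
[BrO3^-]_original = 0.01168 × 250.0/24.74 = 0.1180 mol/L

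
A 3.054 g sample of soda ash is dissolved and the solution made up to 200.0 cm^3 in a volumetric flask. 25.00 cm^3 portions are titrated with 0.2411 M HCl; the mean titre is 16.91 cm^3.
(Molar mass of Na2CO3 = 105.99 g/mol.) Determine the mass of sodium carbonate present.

Na2CO3 + 2 HCl → 2 NaCl + H2O + CO2
n(HCl) per titration = 0.01691 × 0.2411 = 4.077 × 10^-3 mol
From the 1:2 ratio, n(Na2CO3) in each aliquot = 1/2 × 4.077 × 10^-3 = 2.039 × 10^-3 mol
n(Na2CO3) in the whole flask = 2.039 × 10^-3 × 200.0/25.00 = 0.01631 mol
mass of Na2CO3 = 0.01631 × 105.99 = 1.728 g

1.728 g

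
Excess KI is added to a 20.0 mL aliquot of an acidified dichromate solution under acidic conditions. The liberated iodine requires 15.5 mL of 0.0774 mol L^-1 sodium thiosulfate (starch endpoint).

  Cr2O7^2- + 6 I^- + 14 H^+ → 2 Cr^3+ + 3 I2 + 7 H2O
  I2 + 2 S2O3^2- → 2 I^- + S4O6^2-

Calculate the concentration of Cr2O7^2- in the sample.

n(S2O3^2-) = 0.0155 × 0.0774 = 1.20 × 10^-3 mol
n(I2) = n(S2O3^2-)/2 = 6.00 × 10^-4 mol
From the 1:3 ratio, n(Cr2O7^2-) in the aliquot = 1/3 × 6.00 × 10^-4 = 2.00 × 10^-4 mol
[Cr2O7^2-] = 2.00 × 10^-4 / 0.0200 = 0.0100 mol/L

0.0100 mol/L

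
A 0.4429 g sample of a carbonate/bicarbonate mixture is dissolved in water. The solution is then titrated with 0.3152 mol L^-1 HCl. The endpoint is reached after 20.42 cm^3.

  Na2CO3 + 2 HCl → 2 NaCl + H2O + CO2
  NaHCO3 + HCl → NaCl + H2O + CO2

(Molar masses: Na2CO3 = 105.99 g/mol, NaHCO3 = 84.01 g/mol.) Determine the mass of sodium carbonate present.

n(HCl) = 0.02042 × 0.3152 = 6.436 × 10^-3 mol
Let x = n(Na2CO3), y = n(NaHCO3).
Titrant: 2x + 1y = 6.436 × 10^-3;  mass: 105.99x + 84.01y = 0.4429
Solving, x = 1.577 × 10^-3 mol, y = 3.282 × 10^-3 mol
mass of Na2CO3 = 1.577 × 10^-3 × 105.99 = 0.1671 g

0.1671 g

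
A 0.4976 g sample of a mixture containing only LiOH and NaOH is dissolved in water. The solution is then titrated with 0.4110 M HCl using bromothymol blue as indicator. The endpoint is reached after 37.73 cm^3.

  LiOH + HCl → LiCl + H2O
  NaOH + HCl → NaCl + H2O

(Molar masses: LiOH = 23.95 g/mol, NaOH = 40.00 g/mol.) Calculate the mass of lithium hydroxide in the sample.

n(HCl) = 0.03773 × 0.4110 = 0.01551 mol
Let x = n(LiOH), y = n(NaOH).
Titrant: 1x + 1y = 0.01551;  mass: 23.95x + 40.00y = 0.4976
Solving, x = 7.644 × 10^-3 mol, y = 7.863 × 10^-3 mol
mass of LiOH = 7.644 × 10^-3 × 23.95 = 0.1831 g

0.1831 g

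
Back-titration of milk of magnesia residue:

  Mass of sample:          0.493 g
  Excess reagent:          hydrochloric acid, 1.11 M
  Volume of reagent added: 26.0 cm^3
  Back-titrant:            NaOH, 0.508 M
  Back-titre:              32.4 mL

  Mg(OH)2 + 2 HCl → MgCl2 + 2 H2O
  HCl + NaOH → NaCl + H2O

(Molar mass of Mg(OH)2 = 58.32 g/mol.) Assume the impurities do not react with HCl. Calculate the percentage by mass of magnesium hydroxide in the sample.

73.3 %

n(HCl) added = 0.0260 × 1.11 = 0.0289 mol
n(NaOH) used in back-titration = 0.0324 × 0.508 = 0.0165 mol
n(HCl) left over = 0.0165 mol (1:1 ratio)
n(HCl) consumed by analyte = 0.0289 − 0.0165 = 0.0124 mol
From the 1:2 ratio, n(Mg(OH)2) = 1/2 × 0.0124 = 6.20 × 10^-3 mol
mass of Mg(OH)2 = 6.20 × 10^-3 × 58.32 = 0.362 g
% Mg(OH)2 = 0.362 / 0.493 × 100 = 73.3 %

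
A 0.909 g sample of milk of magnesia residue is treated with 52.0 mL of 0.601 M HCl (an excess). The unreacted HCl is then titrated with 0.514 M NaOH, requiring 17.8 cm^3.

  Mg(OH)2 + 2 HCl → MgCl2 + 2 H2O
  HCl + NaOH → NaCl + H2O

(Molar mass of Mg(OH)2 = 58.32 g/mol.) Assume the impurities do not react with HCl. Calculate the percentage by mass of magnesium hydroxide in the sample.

n(HCl) added = 0.0520 × 0.601 = 0.0313 mol
n(NaOH) used in back-titration = 0.0178 × 0.514 = 9.15 × 10^-3 mol
n(HCl) left over = 9.15 × 10^-3 mol (1:1 ratio)
n(HCl) consumed by analyte = 0.0313 − 9.15 × 10^-3 = 0.0221 mol
From the 1:2 ratio, n(Mg(OH)2) = 1/2 × 0.0221 = 0.0111 mol
mass of Mg(OH)2 = 0.0111 × 58.32 = 0.645 g
% Mg(OH)2 = 0.645 / 0.909 × 100 = 70.9 %

70.9 %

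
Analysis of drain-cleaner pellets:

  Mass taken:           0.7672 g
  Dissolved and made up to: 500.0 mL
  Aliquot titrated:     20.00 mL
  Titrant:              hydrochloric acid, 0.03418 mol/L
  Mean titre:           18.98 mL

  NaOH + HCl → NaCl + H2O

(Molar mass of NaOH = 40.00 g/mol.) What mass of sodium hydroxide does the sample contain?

0.6487 g

n(HCl) per titration = 0.01898 × 0.03418 = 6.487 × 10^-4 mol
n(NaOH) in each aliquot = 6.487 × 10^-4 mol (1:1 ratio)
n(NaOH) in the whole flask = 6.487 × 10^-4 × 500.0/20.00 = 0.01622 mol
mass of NaOH = 0.01622 × 40.00 = 0.6487 g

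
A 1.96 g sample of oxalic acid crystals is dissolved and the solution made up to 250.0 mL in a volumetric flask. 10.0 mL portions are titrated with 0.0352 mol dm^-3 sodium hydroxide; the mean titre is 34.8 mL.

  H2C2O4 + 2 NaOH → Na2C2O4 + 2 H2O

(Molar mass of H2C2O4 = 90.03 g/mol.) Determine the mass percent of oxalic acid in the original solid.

70.3 %

n(NaOH) per titration = 0.0348 × 0.0352 = 1.22 × 10^-3 mol
From the 1:2 ratio, n(H2C2O4) in each aliquot = 1/2 × 1.22 × 10^-3 = 6.12 × 10^-4 mol
n(H2C2O4) in the whole flask = 6.12 × 10^-4 × 250.0/10.0 = 0.0153 mol
mass of H2C2O4 = 0.0153 × 90.03 = 1.38 g
% H2C2O4 = 1.38 / 1.96 × 100 = 70.3 %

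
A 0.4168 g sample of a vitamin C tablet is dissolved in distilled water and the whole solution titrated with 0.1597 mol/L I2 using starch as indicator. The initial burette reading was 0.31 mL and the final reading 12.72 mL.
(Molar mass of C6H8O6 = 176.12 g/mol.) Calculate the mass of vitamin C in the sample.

C6H8O6 + I2 → C6H6O6 + 2 HI
n(I2) = 0.01241 L × 0.1597 mol/L = 1.982 × 10^-3 mol
n(C6H8O6) = 1.982 × 10^-3 mol (1:1 ratio)
mass of C6H8O6 = 1.982 × 10^-3 × 176.12 g/mol = 0.3490 g

0.3490 g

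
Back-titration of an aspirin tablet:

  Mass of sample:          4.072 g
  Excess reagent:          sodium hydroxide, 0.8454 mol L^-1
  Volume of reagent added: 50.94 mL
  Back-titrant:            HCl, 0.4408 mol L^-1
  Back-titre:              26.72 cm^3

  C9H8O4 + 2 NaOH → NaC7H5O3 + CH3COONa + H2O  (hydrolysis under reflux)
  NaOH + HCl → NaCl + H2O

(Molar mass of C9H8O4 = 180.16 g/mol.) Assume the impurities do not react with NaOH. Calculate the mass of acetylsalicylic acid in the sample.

n(NaOH) added = 0.05094 × 0.8454 = 0.04306 mol
n(HCl) used in back-titration = 0.02672 × 0.4408 = 0.01178 mol
n(NaOH) left over = 0.01178 mol (1:1 ratio)
n(NaOH) consumed by analyte = 0.04306 − 0.01178 = 0.03129 mol
From the 1:2 ratio, n(C9H8O4) = 1/2 × 0.03129 = 0.01564 mol
mass of C9H8O4 = 0.01564 × 180.16 = 2.818 g

2.818 g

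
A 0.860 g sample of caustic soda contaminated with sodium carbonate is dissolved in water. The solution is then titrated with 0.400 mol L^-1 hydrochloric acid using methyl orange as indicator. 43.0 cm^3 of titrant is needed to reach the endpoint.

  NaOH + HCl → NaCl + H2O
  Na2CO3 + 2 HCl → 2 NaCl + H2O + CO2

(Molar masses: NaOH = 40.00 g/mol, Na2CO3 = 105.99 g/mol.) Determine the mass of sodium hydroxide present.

0.159 g

n(HCl) = 0.0430 × 0.400 = 0.0172 mol
Let x = n(NaOH), y = n(Na2CO3).
Titrant: 1x + 2y = 0.0172;  mass: 40.00x + 105.99y = 0.860
Solving, x = 3.96 × 10^-3 mol, y = 6.62 × 10^-3 mol
mass of NaOH = 3.96 × 10^-3 × 40.00 = 0.159 g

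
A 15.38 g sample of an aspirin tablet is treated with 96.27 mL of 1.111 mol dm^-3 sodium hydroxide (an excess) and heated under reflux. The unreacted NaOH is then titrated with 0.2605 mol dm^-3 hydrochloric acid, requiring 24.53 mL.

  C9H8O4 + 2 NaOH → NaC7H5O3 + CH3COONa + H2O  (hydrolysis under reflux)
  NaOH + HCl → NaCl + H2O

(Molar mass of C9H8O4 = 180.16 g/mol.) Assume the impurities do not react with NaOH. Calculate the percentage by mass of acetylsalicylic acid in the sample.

n(NaOH) added = 0.09627 × 1.111 = 0.1070 mol
n(HCl) used in back-titration = 0.02453 × 0.2605 = 6.390 × 10^-3 mol
n(NaOH) left over = 6.390 × 10^-3 mol (1:1 ratio)
n(NaOH) consumed by analyte = 0.1070 − 6.390 × 10^-3 = 0.1006 mol
From the 1:2 ratio, n(C9H8O4) = 1/2 × 0.1006 = 0.05028 mol
mass of C9H8O4 = 0.05028 × 180.16 = 9.059 g
% C9H8O4 = 9.059 / 15.38 × 100 = 58.90 %

58.90 %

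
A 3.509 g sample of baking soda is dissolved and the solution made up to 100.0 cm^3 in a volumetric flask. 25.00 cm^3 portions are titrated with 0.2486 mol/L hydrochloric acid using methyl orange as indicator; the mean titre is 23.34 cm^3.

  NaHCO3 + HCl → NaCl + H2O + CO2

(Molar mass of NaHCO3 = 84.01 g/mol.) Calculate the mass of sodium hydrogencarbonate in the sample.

n(HCl) per titration = 0.02334 × 0.2486 = 5.802 × 10^-3 mol
n(NaHCO3) in each aliquot = 5.802 × 10^-3 mol (1:1 ratio)
n(NaHCO3) in the whole flask = 5.802 × 10^-3 × 100.0/25.00 = 0.02321 mol
mass of NaHCO3 = 0.02321 × 84.01 = 1.950 g

1.950 g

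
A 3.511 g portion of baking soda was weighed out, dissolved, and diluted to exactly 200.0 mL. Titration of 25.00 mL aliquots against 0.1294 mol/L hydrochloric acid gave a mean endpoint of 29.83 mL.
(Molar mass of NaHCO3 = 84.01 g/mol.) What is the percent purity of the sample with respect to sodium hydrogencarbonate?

73.89 %

NaHCO3 + HCl → NaCl + H2O + CO2
n(HCl) per titration = 0.02983 × 0.1294 = 3.860 × 10^-3 mol
n(NaHCO3) in each aliquot = 3.860 × 10^-3 mol (1:1 ratio)
n(NaHCO3) in the whole flask = 3.860 × 10^-3 × 200.0/25.00 = 0.03088 mol
mass of NaHCO3 = 0.03088 × 84.01 = 2.594 g
% NaHCO3 = 2.594 / 3.511 × 100 = 73.89 %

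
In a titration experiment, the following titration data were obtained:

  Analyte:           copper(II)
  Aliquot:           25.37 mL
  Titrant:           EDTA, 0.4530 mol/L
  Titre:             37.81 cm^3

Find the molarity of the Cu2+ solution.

0.6751 mol/L

Cu^2+ + EDTA^4- → [Cu(EDTA)]^2-
n(EDTA) = 0.03781 L × 0.4530 mol/L = 0.01713 mol
n(Cu2+) = 0.01713 mol (1:1 mole ratio)
[Cu2+] = 0.01713 mol / 0.02537 L = 0.6751 mol/L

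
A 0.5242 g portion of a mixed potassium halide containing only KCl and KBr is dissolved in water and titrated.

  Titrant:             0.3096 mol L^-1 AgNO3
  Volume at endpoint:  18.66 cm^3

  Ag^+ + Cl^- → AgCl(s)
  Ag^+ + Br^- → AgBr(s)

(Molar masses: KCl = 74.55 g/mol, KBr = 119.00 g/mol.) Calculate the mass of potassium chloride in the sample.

0.2738 g

n(AgNO3) = 0.01866 × 0.3096 = 5.777 × 10^-3 mol
Let x = n(KCl), y = n(KBr).
Titrant: 1x + 1y = 5.777 × 10^-3;  mass: 74.55x + 119.00y = 0.5242
Solving, x = 3.673 × 10^-3 mol, y = 2.104 × 10^-3 mol
mass of KCl = 3.673 × 10^-3 × 74.55 = 0.2738 g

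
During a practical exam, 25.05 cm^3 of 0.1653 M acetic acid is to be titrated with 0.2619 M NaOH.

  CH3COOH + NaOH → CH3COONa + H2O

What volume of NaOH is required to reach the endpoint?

15.81 mL

n(CH3COOH) = 0.02505 L × 0.1653 mol/L = 4.141 × 10^-3 mol
n(NaOH) = 4.141 × 10^-3 mol (1:1 stoichiometry)
V(NaOH) = 4.141 × 10^-3 mol / 0.2619 mol/L = 0.01581 L = 15.81 mL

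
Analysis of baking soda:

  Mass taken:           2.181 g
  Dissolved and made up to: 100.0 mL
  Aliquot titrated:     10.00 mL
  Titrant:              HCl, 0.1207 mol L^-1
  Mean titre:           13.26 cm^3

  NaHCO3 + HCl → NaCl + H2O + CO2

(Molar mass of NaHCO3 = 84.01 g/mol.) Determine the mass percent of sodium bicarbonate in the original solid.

61.65 %

n(HCl) per titration = 0.01326 × 0.1207 = 1.600 × 10^-3 mol
n(NaHCO3) in each aliquot = 1.600 × 10^-3 mol (1:1 ratio)
n(NaHCO3) in the whole flask = 1.600 × 10^-3 × 100.0/10.00 = 0.01600 mol
mass of NaHCO3 = 0.01600 × 84.01 = 1.345 g
% NaHCO3 = 1.345 / 2.181 × 100 = 61.65 %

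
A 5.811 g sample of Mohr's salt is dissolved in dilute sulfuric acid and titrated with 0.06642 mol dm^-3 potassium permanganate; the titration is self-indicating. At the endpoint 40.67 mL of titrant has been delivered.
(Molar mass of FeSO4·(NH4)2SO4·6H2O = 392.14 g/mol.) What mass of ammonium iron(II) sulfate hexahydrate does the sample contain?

MnO4^- + 5 Fe^2+ + 8 H^+ → Mn^2+ + 5 Fe^3+ + 4 H2O
n(KMnO4) = 0.04067 L × 0.06642 mol/L = 2.701 × 10^-3 mol
From the 5:1 ratio, n(FeSO4·(NH4)2SO4·6H2O) = 5/1 × 2.701 × 10^-3 = 0.01351 mol
mass of FeSO4·(NH4)2SO4·6H2O = 0.01351 × 392.14 g/mol = 5.296 g

5.296 g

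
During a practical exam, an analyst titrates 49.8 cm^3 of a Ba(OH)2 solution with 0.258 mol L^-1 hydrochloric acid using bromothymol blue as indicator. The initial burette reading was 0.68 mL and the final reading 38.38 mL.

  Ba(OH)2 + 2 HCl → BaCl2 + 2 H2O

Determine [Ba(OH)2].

n(HCl) = 0.0377 L × 0.258 mol/L = 9.73 × 10^-3 mol
From the 1:2 mole ratio, n(Ba(OH)2) = 1/2 × 9.73 × 10^-3 = 4.86 × 10^-3 mol
[Ba(OH)2] = 4.86 × 10^-3 mol / 0.0498 L = 0.0977 mol/L

0.0977 mol/L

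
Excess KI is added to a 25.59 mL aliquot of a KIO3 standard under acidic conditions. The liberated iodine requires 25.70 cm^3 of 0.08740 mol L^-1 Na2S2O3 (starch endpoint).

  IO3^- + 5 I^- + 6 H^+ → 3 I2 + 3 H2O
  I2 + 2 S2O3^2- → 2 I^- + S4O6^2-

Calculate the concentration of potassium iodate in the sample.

0.01463 mol/L

n(S2O3^2-) = 0.02570 × 0.08740 = 2.246 × 10^-3 mol
n(I2) = n(S2O3^2-)/2 = 1.123 × 10^-3 mol
From the 1:3 ratio, n(IO3^-) in the aliquot = 1/3 × 1.123 × 10^-3 = 3.744 × 10^-4 mol
[IO3^-] = 3.744 × 10^-4 / 0.02559 = 0.01463 mol/L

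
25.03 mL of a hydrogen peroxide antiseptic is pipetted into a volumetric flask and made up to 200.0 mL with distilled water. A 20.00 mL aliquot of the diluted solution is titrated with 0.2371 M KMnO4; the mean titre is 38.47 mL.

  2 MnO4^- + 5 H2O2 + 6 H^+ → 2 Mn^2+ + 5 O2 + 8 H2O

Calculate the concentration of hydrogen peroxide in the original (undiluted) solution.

n(KMnO4) = 0.03847 × 0.2371 = 9.121 × 10^-3 mol
From the 5:2 ratio, n(H2O2) in the aliquot = 5/2 × 9.121 × 10^-3 = 0.02280 mol
[H2O2]_dilute = 0.02280 / 0.02000 = 1.140 mol/L
Dilution factor = 200.0 / 25.03 = 7.990
[H2O2]_stock = 1.140 × 7.990 = 9.110 mol/L

9.110 M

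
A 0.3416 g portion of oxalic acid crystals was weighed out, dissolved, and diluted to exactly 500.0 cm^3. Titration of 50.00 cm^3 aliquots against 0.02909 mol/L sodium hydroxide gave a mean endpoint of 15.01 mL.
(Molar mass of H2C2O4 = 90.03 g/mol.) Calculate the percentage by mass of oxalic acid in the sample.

57.54 %

H2C2O4 + 2 NaOH → Na2C2O4 + 2 H2O
n(NaOH) per titration = 0.01501 × 0.02909 = 4.366 × 10^-4 mol
From the 1:2 ratio, n(H2C2O4) in each aliquot = 1/2 × 4.366 × 10^-4 = 2.183 × 10^-4 mol
n(H2C2O4) in the whole flask = 2.183 × 10^-4 × 500.0/50.00 = 2.183 × 10^-3 mol
mass of H2C2O4 = 2.183 × 10^-3 × 90.03 = 0.1966 g
% H2C2O4 = 0.1966 / 0.3416 × 100 = 57.54 %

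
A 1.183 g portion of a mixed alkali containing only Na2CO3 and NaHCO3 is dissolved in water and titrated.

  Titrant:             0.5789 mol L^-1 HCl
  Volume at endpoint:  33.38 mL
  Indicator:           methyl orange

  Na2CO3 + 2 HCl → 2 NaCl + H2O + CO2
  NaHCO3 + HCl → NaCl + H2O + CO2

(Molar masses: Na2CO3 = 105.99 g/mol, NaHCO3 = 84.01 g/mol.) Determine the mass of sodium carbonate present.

n(HCl) = 0.03338 × 0.5789 = 0.01932 mol
Let x = n(Na2CO3), y = n(NaHCO3).
Titrant: 2x + 1y = 0.01932;  mass: 105.99x + 84.01y = 1.183
Solving, x = 7.100 × 10^-3 mol, y = 5.125 × 10^-3 mol
mass of Na2CO3 = 7.100 × 10^-3 × 105.99 = 0.7525 g

0.7525 g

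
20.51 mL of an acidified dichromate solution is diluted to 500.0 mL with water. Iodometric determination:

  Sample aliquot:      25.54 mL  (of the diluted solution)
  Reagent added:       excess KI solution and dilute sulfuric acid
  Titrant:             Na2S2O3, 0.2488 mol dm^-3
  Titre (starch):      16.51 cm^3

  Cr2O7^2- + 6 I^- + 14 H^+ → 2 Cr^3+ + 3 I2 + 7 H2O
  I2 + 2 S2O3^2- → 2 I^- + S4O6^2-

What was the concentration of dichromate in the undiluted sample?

n(S2O3^2-) = 0.01651 × 0.2488 = 4.108 × 10^-3 mol
n(I2) = n(S2O3^2-)/2 = 2.054 × 10^-3 mol
From the 1:3 ratio, n(Cr2O7^2-) in the aliquot = 1/3 × 2.054 × 10^-3 = 6.846 × 10^-4 mol
[Cr2O7^2-]_dilute = 6.846 × 10^-4 / 0.02554 = 0.02681 mol/L
[Cr2O7^2-]_original = 0.02681 × 500.0/20.51 = 0.6535 mol/L

0.6535 mol/L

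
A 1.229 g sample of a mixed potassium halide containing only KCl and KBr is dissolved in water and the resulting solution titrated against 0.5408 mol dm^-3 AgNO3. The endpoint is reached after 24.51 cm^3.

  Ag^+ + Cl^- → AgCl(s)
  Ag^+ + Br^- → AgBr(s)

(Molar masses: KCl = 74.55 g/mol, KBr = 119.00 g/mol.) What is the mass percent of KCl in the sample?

n(AgNO3) = 0.02451 × 0.5408 = 0.01326 mol
Let x = n(KCl), y = n(KBr).
Titrant: 1x + 1y = 0.01326;  mass: 74.55x + 119.00y = 1.229
Solving, x = 7.837 × 10^-3 mol, y = 5.418 × 10^-3 mol
mass of KCl = 7.837 × 10^-3 × 74.55 = 0.5842 g
% KCl = 0.5842 / 1.229 × 100 = 47.54 %

47.54 %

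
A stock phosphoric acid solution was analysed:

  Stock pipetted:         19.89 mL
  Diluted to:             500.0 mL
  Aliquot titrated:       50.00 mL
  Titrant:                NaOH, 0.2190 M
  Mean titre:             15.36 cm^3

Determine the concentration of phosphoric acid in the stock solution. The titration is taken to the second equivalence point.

H3PO4 + 2 NaOH → Na2HPO4 + 2 H2O
n(NaOH) = 0.01536 × 0.2190 = 3.364 × 10^-3 mol
From the 1:2 ratio, n(H3PO4) in the aliquot = 1/2 × 3.364 × 10^-3 = 1.682 × 10^-3 mol
[H3PO4]_dilute = 1.682 × 10^-3 / 0.05000 = 0.03364 mol/L
Dilution factor = 500.0 / 19.89 = 25.14
[H3PO4]_stock = 0.03364 × 25.14 = 0.8456 mol/L

0.8456 M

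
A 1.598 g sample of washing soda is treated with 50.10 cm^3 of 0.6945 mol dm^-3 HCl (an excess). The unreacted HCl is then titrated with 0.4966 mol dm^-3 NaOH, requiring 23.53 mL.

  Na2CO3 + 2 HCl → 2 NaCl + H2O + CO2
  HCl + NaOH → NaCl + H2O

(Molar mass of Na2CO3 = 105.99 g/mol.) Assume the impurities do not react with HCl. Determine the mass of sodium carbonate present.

n(HCl) added = 0.05010 × 0.6945 = 0.03479 mol
n(NaOH) used in back-titration = 0.02353 × 0.4966 = 0.01168 mol
n(HCl) left over = 0.01168 mol (1:1 ratio)
n(HCl) consumed by analyte = 0.03479 − 0.01168 = 0.02311 mol
From the 1:2 ratio, n(Na2CO3) = 1/2 × 0.02311 = 0.01155 mol
mass of Na2CO3 = 0.01155 × 105.99 = 1.225 g

1.225 g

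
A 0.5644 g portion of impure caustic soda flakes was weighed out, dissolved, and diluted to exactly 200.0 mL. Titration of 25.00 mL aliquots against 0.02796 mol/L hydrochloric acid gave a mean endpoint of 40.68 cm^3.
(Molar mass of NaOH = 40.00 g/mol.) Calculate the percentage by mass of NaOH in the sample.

NaOH + HCl → NaCl + H2O
n(HCl) per titration = 0.04068 × 0.02796 = 1.137 × 10^-3 mol
n(NaOH) in each aliquot = 1.137 × 10^-3 mol (1:1 ratio)
n(NaOH) in the whole flask = 1.137 × 10^-3 × 200.0/25.00 = 9.099 × 10^-3 mol
mass of NaOH = 9.099 × 10^-3 × 40.00 = 0.3640 g
% NaOH = 0.3640 / 0.5644 × 100 = 64.49 %

64.49 %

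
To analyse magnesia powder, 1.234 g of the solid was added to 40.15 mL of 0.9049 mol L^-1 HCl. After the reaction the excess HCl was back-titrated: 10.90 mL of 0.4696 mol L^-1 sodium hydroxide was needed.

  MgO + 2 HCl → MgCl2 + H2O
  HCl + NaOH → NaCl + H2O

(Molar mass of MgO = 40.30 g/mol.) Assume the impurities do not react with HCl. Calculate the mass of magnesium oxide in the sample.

n(HCl) added = 0.04015 × 0.9049 = 0.03633 mol
n(NaOH) used in back-titration = 0.01090 × 0.4696 = 5.119 × 10^-3 mol
n(HCl) left over = 5.119 × 10^-3 mol (1:1 ratio)
n(HCl) consumed by analyte = 0.03633 − 5.119 × 10^-3 = 0.03121 mol
From the 1:2 ratio, n(MgO) = 1/2 × 0.03121 = 0.01561 mol
mass of MgO = 0.01561 × 40.30 = 0.6289 g

0.6289 g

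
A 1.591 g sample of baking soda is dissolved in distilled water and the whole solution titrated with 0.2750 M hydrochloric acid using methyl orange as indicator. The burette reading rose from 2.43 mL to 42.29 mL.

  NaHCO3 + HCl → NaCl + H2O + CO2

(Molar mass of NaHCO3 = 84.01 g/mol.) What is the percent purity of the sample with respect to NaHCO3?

57.88 %

n(HCl) = 0.03986 L × 0.2750 mol/L = 0.01096 mol
n(NaHCO3) = 0.01096 mol (1:1 ratio)
mass of NaHCO3 = 0.01096 × 84.01 g/mol = 0.9209 g
% NaHCO3 = 0.9209 / 1.591 × 100 = 57.88 %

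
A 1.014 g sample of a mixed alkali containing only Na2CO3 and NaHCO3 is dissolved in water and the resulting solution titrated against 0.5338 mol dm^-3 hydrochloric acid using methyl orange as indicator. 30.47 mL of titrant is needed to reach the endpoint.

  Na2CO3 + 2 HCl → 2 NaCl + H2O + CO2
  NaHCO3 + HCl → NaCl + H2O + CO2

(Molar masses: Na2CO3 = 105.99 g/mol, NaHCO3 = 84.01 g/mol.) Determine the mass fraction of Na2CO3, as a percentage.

n(HCl) = 0.03047 × 0.5338 = 0.01626 mol
Let x = n(Na2CO3), y = n(NaHCO3).
Titrant: 2x + 1y = 0.01626;  mass: 105.99x + 84.01y = 1.014
Solving, x = 5.681 × 10^-3 mol, y = 4.902 × 10^-3 mol
mass of Na2CO3 = 5.681 × 10^-3 × 105.99 = 0.6022 g
% Na2CO3 = 0.6022 / 1.014 × 100 = 59.39 %

59.39 %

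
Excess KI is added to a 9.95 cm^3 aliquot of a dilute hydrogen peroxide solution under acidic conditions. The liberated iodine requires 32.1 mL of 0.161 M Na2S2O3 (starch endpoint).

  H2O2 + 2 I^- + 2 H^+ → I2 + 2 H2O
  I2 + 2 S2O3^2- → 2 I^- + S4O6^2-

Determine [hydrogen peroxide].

0.260 M

n(S2O3^2-) = 0.0321 × 0.161 = 5.17 × 10^-3 mol
n(I2) = n(S2O3^2-)/2 = 2.58 × 10^-3 mol
n(H2O2) in the aliquot = 2.58 × 10^-3 mol (1:1 ratio)
[H2O2] = 2.58 × 10^-3 / 0.00995 = 0.260 mol/L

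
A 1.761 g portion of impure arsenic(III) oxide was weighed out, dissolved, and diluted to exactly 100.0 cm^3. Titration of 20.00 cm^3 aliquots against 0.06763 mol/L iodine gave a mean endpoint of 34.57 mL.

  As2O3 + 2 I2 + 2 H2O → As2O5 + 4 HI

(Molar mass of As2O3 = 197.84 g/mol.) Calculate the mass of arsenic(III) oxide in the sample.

1.156 g

n(I2) per titration = 0.03457 × 0.06763 = 2.338 × 10^-3 mol
From the 1:2 ratio, n(As2O3) in each aliquot = 1/2 × 2.338 × 10^-3 = 1.169 × 10^-3 mol
n(As2O3) in the whole flask = 1.169 × 10^-3 × 100.0/20.00 = 5.845 × 10^-3 mol
mass of As2O3 = 5.845 × 10^-3 × 197.84 = 1.156 g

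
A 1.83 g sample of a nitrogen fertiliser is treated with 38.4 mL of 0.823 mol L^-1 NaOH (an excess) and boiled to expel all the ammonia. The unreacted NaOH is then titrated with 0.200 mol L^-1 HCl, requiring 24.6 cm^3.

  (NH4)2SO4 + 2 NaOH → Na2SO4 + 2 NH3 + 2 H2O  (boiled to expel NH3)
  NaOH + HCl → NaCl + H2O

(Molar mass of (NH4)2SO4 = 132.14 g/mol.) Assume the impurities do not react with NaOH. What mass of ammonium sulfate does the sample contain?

1.76 g

n(NaOH) added = 0.0384 × 0.823 = 0.0316 mol
n(HCl) used in back-titration = 0.0246 × 0.200 = 4.92 × 10^-3 mol
n(NaOH) left over = 4.92 × 10^-3 mol (1:1 ratio)
n(NaOH) consumed by analyte = 0.0316 − 4.92 × 10^-3 = 0.0267 mol
From the 1:2 ratio, n((NH4)2SO4) = 1/2 × 0.0267 = 0.0133 mol
mass of (NH4)2SO4 = 0.0133 × 132.14 = 1.76 g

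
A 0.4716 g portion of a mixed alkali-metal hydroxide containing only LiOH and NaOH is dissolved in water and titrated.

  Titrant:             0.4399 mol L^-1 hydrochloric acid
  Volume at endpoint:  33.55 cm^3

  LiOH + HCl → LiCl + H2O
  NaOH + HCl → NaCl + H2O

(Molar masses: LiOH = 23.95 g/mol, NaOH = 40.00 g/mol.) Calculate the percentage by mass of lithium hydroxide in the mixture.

37.57 %

n(HCl) = 0.03355 × 0.4399 = 0.01476 mol
Let x = n(LiOH), y = n(NaOH).
Titrant: 1x + 1y = 0.01476;  mass: 23.95x + 40.00y = 0.4716
Solving, x = 7.398 × 10^-3 mol, y = 7.360 × 10^-3 mol
mass of LiOH = 7.398 × 10^-3 × 23.95 = 0.1772 g
% LiOH = 0.1772 / 0.4716 × 100 = 37.57 %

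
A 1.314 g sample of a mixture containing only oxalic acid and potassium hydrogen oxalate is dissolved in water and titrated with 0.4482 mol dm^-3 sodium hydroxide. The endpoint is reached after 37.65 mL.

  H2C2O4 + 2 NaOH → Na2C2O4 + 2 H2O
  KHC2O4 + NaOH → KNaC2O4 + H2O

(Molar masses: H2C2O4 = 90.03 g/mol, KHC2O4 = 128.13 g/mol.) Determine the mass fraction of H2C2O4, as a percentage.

n(NaOH) = 0.03765 × 0.4482 = 0.01687 mol
Let x = n(H2C2O4), y = n(KHC2O4).
Titrant: 2x + 1y = 0.01687;  mass: 90.03x + 128.13y = 1.314
Solving, x = 5.102 × 10^-3 mol, y = 6.670 × 10^-3 mol
mass of H2C2O4 = 5.102 × 10^-3 × 90.03 = 0.4594 g
% H2C2O4 = 0.4594 / 1.314 × 100 = 34.96 %

34.96 %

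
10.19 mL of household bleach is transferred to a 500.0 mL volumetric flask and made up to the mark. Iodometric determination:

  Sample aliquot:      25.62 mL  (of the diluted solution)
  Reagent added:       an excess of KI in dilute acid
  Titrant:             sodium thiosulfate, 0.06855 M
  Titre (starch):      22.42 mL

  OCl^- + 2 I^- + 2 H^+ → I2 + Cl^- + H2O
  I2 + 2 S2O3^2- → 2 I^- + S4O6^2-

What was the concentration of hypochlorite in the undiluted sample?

n(S2O3^2-) = 0.02242 × 0.06855 = 1.537 × 10^-3 mol
n(I2) = n(S2O3^2-)/2 = 7.684 × 10^-4 mol
n(OCl^-) in the aliquot = 7.684 × 10^-4 mol (1:1 ratio)
[OCl^-]_dilute = 7.684 × 10^-4 / 0.02562 = 0.02999 mol/L
[OCl^-]_original = 0.02999 × 500.0/10.19 = 1.472 mol/L

1.472 M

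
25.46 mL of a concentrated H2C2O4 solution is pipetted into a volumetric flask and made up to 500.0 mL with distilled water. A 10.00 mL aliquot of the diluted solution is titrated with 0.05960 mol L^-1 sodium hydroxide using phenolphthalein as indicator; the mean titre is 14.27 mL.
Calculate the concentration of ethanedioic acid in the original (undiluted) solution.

0.8351 mol/L

H2C2O4 + 2 NaOH → Na2C2O4 + 2 H2O
n(NaOH) = 0.01427 × 0.05960 = 8.505 × 10^-4 mol
From the 1:2 ratio, n(H2C2O4) in the aliquot = 1/2 × 8.505 × 10^-4 = 4.252 × 10^-4 mol
[H2C2O4]_dilute = 4.252 × 10^-4 / 0.01000 = 0.04252 mol/L
Dilution factor = 500.0 / 25.46 = 19.64
[H2C2O4]_stock = 0.04252 × 19.64 = 0.8351 mol/L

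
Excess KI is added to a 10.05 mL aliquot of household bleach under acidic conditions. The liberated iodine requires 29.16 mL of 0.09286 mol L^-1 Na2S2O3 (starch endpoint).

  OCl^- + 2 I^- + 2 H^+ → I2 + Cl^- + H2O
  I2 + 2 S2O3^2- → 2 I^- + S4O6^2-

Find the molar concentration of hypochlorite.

0.1347 mol/L

n(S2O3^2-) = 0.02916 × 0.09286 = 2.708 × 10^-3 mol
n(I2) = n(S2O3^2-)/2 = 1.354 × 10^-3 mol
n(OCl^-) in the aliquot = 1.354 × 10^-3 mol (1:1 ratio)
[OCl^-] = 1.354 × 10^-3 / 0.01005 = 0.1347 mol/L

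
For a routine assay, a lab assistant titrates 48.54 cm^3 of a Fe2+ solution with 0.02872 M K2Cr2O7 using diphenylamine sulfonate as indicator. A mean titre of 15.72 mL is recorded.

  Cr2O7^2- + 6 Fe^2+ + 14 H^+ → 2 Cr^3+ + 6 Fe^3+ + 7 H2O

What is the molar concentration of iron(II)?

0.05581 M

n(K2Cr2O7) = 0.01572 L × 0.02872 mol/L = 4.515 × 10^-4 mol
From the 6:1 mole ratio, n(Fe2+) = 6/1 × 4.515 × 10^-4 = 2.709 × 10^-3 mol
[Fe2+] = 2.709 × 10^-3 mol / 0.04854 L = 0.05581 mol/L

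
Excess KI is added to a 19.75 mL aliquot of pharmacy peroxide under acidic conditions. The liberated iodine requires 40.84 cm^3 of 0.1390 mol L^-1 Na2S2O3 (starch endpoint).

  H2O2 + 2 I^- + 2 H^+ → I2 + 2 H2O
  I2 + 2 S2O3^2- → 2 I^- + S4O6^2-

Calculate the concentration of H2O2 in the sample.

0.1437 mol/L

n(S2O3^2-) = 0.04084 × 0.1390 = 5.677 × 10^-3 mol
n(I2) = n(S2O3^2-)/2 = 2.838 × 10^-3 mol
n(H2O2) in the aliquot = 2.838 × 10^-3 mol (1:1 ratio)
[H2O2] = 2.838 × 10^-3 / 0.01975 = 0.1437 mol/L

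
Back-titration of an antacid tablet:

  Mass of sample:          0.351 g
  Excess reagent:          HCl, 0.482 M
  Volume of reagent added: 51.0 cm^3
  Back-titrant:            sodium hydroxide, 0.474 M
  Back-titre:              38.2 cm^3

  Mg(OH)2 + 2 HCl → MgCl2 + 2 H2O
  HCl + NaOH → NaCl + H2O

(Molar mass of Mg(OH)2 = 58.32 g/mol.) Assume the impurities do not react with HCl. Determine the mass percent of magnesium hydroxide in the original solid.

n(HCl) added = 0.0510 × 0.482 = 0.0246 mol
n(NaOH) used in back-titration = 0.0382 × 0.474 = 0.0181 mol
n(HCl) left over = 0.0181 mol (1:1 ratio)
n(HCl) consumed by analyte = 0.0246 − 0.0181 = 6.48 × 10^-3 mol
From the 1:2 ratio, n(Mg(OH)2) = 1/2 × 6.48 × 10^-3 = 3.24 × 10^-3 mol
mass of Mg(OH)2 = 3.24 × 10^-3 × 58.32 = 0.189 g
% Mg(OH)2 = 0.189 / 0.351 × 100 = 53.8 %

53.8 %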